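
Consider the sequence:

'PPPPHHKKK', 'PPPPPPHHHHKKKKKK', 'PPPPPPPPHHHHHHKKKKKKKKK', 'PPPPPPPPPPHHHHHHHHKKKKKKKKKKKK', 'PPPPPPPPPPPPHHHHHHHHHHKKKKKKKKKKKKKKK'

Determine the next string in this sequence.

PPPPPPPPPPPPPPHHHHHHHHHHHHKKKKKKKKKKKKKKKKKK

Each string has the form P^{2n+2} H^{2n} K^{3n} (n = 1, 2, …).
Setting n = 6 gives 14, 12, 18 characters in each block.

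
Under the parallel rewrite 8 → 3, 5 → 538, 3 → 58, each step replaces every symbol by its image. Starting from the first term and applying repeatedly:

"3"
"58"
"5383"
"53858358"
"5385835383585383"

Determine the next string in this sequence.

Rewriting the 16 symbols of 5385835383585383 one by one yields 538 58 3 538 3 58 538 58 3 58 538 3 538 58 3 58; concatenated:

53858353835853858358538353858358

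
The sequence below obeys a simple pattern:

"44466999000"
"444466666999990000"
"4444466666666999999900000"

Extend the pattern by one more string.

Reading off run lengths: 4 runs 3, 4, 5; 6 runs 2, 5, 8; 9 runs 3, 5, 7; 0 runs 3, 4, 5 — each is linear in n (n = 1, 2, …).
For the next term, n = 4, so the run lengths are 6, 11, 9, 6.

44444466666666666999999999000000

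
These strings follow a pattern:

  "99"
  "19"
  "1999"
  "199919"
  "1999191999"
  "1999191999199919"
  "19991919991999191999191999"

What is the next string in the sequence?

This is a Fibonacci-style word recurrence s(k) = s(k−1)·s(k−2): e.g. 19·99 = 1999.
Continuing: 19991919991999191999191999 · 1999191999199919 gives term 8.

199919199919991919991919991999191999199919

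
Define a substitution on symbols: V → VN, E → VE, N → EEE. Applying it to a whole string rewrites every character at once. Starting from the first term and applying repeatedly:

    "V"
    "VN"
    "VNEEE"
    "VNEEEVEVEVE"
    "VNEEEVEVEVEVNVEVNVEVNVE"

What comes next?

VNEEEVEVEVEVNVEVNVEVNVEVNEEEVNVEVNEEEVNVEVNEEEVNVE

φ(VNEEEVEVEVEVNVEVNVEVNVE) expands symbol-by-symbol to VN EEE VE VE VE VN VE VN VE VN VE VN EEE VN VE VN EEE VN VE VN EEE VN VE; joining the 23 pieces gives the next term.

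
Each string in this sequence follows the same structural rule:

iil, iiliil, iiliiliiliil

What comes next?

s(k+1) = s(k)·s(k) — each term doubles the last.
One more doubling of iiliiliiliil gives the answer.

iiliiliiliiliiliiliiliil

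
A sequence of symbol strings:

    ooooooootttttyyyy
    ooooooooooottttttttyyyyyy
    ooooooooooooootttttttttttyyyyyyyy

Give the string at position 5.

ooooooooooooooooooootttttttttttttttttyyyyyyyyyyyy

Each string has the form o^{3n+2} t^{3n-1} y^{2n}, where the shown terms are n = 2, 3, 4.
At n = 6 the blocks have lengths 20, 17, 12.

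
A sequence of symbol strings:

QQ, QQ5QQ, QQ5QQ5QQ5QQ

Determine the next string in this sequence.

Every step duplicates the string with '5' between the halves.
One more doubling of QQ5QQ5QQ5QQ gives the answer.

QQ5QQ5QQ5QQ5QQ5QQ5QQ5QQ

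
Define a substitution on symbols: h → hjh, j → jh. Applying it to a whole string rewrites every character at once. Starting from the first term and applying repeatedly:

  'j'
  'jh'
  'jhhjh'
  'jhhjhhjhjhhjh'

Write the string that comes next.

jhhjhhjhjhhjhhjhjhhjhjhhjhhjhjhhjh

φ(jhhjhhjhjhhjh) expands symbol-by-symbol to jh hjh hjh jh hjh hjh jh hjh jh hjh hjh jh hjh; joining the 13 pieces gives the next term.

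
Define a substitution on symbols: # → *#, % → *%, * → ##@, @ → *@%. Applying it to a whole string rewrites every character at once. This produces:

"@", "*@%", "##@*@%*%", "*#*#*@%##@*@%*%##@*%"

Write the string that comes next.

Rewriting the 20 symbols of *#*#*@%##@*@%*%##@*% one by one yields ##@ *# ##@ *# ##@ *@% *% *# *# *@% ##@ *@% *% ##@ *% *# *# *@% ##@ *%; concatenated:

##@*###@*###@*@%*%*#*#*@%##@*@%*%##@*%*#*#*@%##@*%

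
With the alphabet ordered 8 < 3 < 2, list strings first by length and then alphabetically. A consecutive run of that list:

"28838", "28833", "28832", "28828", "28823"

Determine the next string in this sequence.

28822

Treat 28823 as a base-3 numeral over the given alphabet and add one, carrying through any trailing 2's.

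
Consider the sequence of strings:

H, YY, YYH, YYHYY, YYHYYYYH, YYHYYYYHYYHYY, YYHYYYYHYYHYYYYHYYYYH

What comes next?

YYHYYYYHYYHYYYYHYYYYHYYHYYYYHYYHYY

This is a Fibonacci-style word recurrence s(k) = s(k−1)·s(k−2): e.g. YY·H = YYH.
Continuing: YYHYYYYHYYHYYYYHYYYYH · YYHYYYYHYYHYY gives term 8.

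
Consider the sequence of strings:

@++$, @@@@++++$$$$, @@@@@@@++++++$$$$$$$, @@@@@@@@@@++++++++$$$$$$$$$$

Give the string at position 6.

@@@@@@@@@@@@@@@@++++++++++++$$$$$$$$$$$$$$$$

Each string has the form @^{3n-2} +^{2n} $^{3n-2} (n = 1, 2, …).
For term 6, n = 6, so the run lengths are 16, 12, 16.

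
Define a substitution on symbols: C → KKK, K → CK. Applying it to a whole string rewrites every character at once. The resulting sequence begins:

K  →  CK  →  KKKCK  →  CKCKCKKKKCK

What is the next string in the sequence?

KKKCKKKKCKKKKCKCKCKCKKKKCK

Rewriting each symbol of CKCKCKKKKCK: C→KKK, K→CK, C→KKK, K→CK, C→KKK, K→CK, K→CK, K→CK, K→CK, C→KKK, K→CK, which concatenates to KKK CK KKK CK KKK CK CK CK CK KKK CK.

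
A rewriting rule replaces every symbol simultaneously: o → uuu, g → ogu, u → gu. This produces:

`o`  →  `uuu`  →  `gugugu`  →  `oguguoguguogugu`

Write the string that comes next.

uuuoguguoguguuuuoguguoguguuuuoguguogugu

φ(oguguoguguogugu) expands symbol-by-symbol to uuu ogu gu ogu gu uuu ogu gu ogu gu uuu ogu gu ogu gu; joining the 15 pieces gives the next term.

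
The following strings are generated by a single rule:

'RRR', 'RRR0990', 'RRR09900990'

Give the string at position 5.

RRR0990099009900990

The strings grow by a fixed suffix 0990 each time.
From RRR09900990, 2 further steps: RRR09900990 → RRR099009900990 → (answer).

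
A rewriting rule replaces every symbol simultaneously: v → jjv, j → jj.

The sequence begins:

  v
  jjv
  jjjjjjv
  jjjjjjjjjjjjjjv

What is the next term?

φ(jjjjjjjjjjjjjjv) expands symbol-by-symbol to jj jj jj jj jj jj jj jj jj jj jj jj jj jj jjv; joining the 15 pieces gives the next term.

jjjjjjjjjjjjjjjjjjjjjjjjjjjjjjv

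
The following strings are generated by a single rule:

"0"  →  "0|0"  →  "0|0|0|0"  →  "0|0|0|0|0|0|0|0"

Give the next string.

Every step duplicates the string with '|' between the halves.
One more doubling of 0|0|0|0|0|0|0|0 gives the answer.

0|0|0|0|0|0|0|0|0|0|0|0|0|0|0|0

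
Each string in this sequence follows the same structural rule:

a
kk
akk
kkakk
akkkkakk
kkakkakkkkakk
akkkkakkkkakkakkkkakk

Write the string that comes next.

kkakkakkkkakkakkkkakkkkakkakkkkakk

This is a Fibonacci-style word recurrence s(k) = s(k−2)·s(k−1): e.g. a·kk = akk.
The next term joins kkakkakkkkakk and akkkkakkkkakkakkkkakk.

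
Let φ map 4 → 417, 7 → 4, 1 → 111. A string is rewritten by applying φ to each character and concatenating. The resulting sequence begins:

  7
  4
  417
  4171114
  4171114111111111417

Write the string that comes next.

Applying the rule to each of the 19 symbols of 4171114111111111417 gives the pieces 417 111 4 111 111 111 417 111 111 111 111 111 111 111 111 111 417 111 4, which concatenate to the answer.

41711141111111114171111111111111111111111111114171114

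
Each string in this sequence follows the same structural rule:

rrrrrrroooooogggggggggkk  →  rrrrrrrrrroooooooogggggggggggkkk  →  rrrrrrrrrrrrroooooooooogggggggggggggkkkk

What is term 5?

rrrrrrrrrrrrrrrrrrroooooooooooooogggggggggggggggggkkkkkk

Reading off run lengths: r runs 7, 10, 13; o runs 6, 8, 10; g runs 9, 11, 13; k runs 2, 3, 4 — each is linear in n, where the shown terms are n = 3, 4, 5.
Setting n = 7 gives 19, 14, 17, 6 characters in each block.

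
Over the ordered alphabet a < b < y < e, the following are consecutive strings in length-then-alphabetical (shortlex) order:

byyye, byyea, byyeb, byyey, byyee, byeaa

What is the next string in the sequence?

byeab

The successor of byeaa increments the rightmost position that isn't already e and resets every position after it to a.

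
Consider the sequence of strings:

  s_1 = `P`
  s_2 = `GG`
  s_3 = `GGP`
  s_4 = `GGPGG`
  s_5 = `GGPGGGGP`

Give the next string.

GGPGGGGPGGPGG

From term 3 onward, concatenate the last term with the second-to-last: GG·P = GGP, GGP·GG = GGPGG, …
Continuing: GGPGGGGP · GGPGG gives term 6.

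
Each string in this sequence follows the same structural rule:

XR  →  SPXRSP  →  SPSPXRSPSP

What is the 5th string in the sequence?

SPSPSPSPXRSPSPSPSP

Every step adds SP to the front and SP to the end of the previous string.
From SPSPXRSPSP, 2 further steps: SPSPXRSPSP → SPSPSPXRSPSPSP → (answer).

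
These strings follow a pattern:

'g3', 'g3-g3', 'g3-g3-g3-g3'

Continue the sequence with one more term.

g3-g3-g3-g3-g3-g3-g3-g3

Every step duplicates the string with '-' between the halves.
One more doubling of g3-g3-g3-g3 gives the answer.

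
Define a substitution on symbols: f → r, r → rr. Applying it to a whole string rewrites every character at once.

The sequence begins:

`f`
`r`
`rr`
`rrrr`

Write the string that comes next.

Expanding rrrr: r→rr, r→rr, r→rr, r→rr. Concatenated: rr rr rr rr.

rrrrrrrr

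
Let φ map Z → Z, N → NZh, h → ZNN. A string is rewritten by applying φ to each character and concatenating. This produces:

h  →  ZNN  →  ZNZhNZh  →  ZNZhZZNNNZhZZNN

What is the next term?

ZNZhZZNNZZNZhNZhNZhZZNNZZNZhNZh

Applying the rule to each of the 15 symbols of ZNZhZZNNNZhZZNN gives the pieces Z NZh Z ZNN Z Z NZh NZh NZh Z ZNN Z Z NZh NZh, which concatenate to the answer.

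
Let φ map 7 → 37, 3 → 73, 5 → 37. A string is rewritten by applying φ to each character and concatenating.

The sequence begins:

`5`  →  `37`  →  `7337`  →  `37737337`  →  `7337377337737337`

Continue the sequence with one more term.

Rewriting the 16 symbols of 7337377337737337 one by one yields 37 73 73 37 73 37 37 73 73 37 37 73 37 73 73 37; concatenated:

37737337733737737337377337737337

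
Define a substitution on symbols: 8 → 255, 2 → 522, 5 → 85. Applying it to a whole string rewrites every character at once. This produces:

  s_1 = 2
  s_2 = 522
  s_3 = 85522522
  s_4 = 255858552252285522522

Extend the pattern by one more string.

Replace each of the 21 characters of 255858552252285522522 in place — 522 85 85 255 85 255 85 85 522 522 85 522 522 255 85 85 522 522 85 522 522 — and concatenate.

522858525585255858552252285522522255858552252285522522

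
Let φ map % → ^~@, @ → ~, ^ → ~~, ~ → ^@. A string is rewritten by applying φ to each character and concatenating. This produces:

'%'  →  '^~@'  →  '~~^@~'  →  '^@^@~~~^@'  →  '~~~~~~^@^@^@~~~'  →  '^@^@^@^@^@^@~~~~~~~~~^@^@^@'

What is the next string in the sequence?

~~~~~~~~~~~~~~~~~~^@^@^@^@^@^@^@^@^@~~~~~~~~~

Replace each of the 27 characters of ^@^@^@^@^@^@~~~~~~~~~^@^@^@ in place — ~~ ~ ~~ ~ ~~ ~ ~~ ~ ~~ ~ ~~ ~ ^@ ^@ ^@ ^@ ^@ ^@ ^@ ^@ ^@ ~~ ~ ~~ ~ ~~ ~ — and concatenate.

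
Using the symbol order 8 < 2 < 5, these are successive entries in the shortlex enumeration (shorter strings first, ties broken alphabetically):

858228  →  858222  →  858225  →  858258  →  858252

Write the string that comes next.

The successor of 858252 increments the rightmost position that isn't already 5 and resets every position after it to 8.

858255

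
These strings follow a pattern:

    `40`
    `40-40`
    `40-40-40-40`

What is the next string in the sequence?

40-40-40-40-40-40-40-40

s(k+1) = s(k)·-·s(k) — each term doubles the last with '-' between the halves.
One more doubling of 40-40-40-40 gives the answer.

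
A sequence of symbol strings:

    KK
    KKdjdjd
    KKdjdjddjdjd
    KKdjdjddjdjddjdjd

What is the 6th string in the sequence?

KKdjdjddjdjddjdjddjdjddjdjd

Every step adds djdjd to the end: s(k+1) = s(k)·djdjd.
From KKdjdjddjdjddjdjd, 2 further steps: KKdjdjddjdjddjdjd → KKdjdjddjdjddjdjddjdjd → (answer).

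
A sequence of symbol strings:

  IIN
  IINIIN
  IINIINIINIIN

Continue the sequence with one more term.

s(k+1) = s(k)·s(k) — each term doubles the last.
Doubling IINIINIINIIN:

IINIINIINIINIINIINIINIIN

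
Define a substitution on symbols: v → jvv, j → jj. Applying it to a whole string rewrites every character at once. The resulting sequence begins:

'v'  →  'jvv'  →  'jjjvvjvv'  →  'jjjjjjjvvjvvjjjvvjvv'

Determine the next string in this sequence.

Replace each of the 20 characters of jjjjjjjvvjvvjjjvvjvv in place — jj jj jj jj jj jj jj jvv jvv jj jvv jvv jj jj jj jvv jvv jj jvv jvv — and concatenate.

jjjjjjjjjjjjjjjvvjvvjjjvvjvvjjjjjjjvvjvvjjjvvjvv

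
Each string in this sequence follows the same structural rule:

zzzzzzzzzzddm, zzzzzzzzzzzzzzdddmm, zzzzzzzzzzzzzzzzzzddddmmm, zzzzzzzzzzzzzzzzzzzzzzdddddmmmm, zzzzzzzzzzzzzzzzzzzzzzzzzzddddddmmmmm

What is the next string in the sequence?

Term n consists of 4n+2 z's, followed by n d's, followed by n-1 m's, where the shown terms are n = 2, 3, 4, 5, 6.
At n = 7 the blocks have lengths 30, 7, 6.

zzzzzzzzzzzzzzzzzzzzzzzzzzzzzzdddddddmmmmmm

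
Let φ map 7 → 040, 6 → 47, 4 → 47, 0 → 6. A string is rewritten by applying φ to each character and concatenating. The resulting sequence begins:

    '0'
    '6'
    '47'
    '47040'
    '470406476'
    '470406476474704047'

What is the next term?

φ(470406476474704047) expands symbol-by-symbol to 47 040 6 47 6 47 47 040 47 47 040 47 040 6 47 6 47 040; joining the 18 pieces gives the next term.

4704064764747040474704047040647647040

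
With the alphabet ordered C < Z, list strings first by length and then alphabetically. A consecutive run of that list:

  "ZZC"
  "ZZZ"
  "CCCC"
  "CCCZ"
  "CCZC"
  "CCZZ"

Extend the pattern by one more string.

The successor of CCZZ increments the rightmost position that isn't already Z and resets every position after it to C.

CZCC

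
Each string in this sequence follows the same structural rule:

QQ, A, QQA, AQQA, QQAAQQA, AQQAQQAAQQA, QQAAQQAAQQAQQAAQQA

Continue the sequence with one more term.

AQQAQQAAQQAQQAAQQAAQQAQQAAQQA

This is a Fibonacci-style word recurrence s(k) = s(k−2)·s(k−1): e.g. QQ·A = QQA.
Continuing: AQQAQQAAQQA · QQAAQQAAQQAQQAAQQA gives term 8.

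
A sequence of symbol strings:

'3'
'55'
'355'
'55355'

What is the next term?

35555355

From term 3 onward, concatenate the second-to-last term with the last: 3·55 = 355, 55·355 = 55355, …
So term 5 is 355·55355.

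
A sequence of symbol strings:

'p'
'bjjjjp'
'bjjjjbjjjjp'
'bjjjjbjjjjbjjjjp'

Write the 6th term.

bjjjjbjjjjbjjjjbjjjjbjjjjp

Every step adds bjjjj at the front: s(k+1) = bjjjj·s(k).
From bjjjjbjjjjbjjjjp, 2 further steps: bjjjjbjjjjbjjjjp → bjjjjbjjjjbjjjjbjjjjp → (answer).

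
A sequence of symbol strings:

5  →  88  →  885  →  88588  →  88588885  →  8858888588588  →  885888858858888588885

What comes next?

Each term (from the third on) is the previous term followed by the one before it: term 3 = 88·5 = 885.
Continuing: 885888858858888588885 · 8858888588588 gives term 8.

8858888588588885888858858888588588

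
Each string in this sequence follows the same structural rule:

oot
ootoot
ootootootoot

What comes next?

Each string is two copies of the previous one concatenated.
Doubling ootootootoot:

ootootootootootootootoot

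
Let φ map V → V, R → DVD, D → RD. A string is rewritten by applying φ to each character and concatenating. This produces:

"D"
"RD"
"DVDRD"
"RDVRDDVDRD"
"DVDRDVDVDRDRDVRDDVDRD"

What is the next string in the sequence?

Replace each of the 21 characters of DVDRDVDVDRDRDVRDDVDRD in place — RD V RD DVD RD V RD V RD DVD RD DVD RD V DVD RD RD V RD DVD RD — and concatenate.

RDVRDDVDRDVRDVRDDVDRDDVDRDVDVDRDRDVRDDVDRD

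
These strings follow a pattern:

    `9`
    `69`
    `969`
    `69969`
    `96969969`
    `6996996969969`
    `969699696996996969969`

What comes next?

6996996969969969699696996996969969

From term 3 onward, concatenate the second-to-last term with the last: 9·69 = 969, 69·969 = 69969, …
Continuing: 6996996969969 · 969699696996996969969 gives term 8.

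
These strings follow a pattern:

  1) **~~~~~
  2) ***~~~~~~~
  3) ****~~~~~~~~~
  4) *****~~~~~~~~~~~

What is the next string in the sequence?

******~~~~~~~~~~~~~

The n-th term is n *'s then 2n+1 ~'s, where the shown terms are n = 2, 3, 4, 5.
For the next term, n = 6, so the run lengths are 6, 13.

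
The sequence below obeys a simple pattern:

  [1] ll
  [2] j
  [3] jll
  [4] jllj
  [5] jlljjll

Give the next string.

From term 3 onward, concatenate the last term with the second-to-last: j·ll = jll, jll·j = jllj, …
Continuing: jlljjll · jllj gives term 6.

jlljjlljllj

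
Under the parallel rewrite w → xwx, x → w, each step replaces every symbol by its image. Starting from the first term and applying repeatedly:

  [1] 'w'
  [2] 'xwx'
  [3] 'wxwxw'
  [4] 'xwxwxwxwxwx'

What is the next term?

Apply φ to xwxwxwxwxwx symbol by symbol: x→w, w→xwx, x→w, w→xwx, x→w, w→xwx, x→w, w→xwx, x→w, w→xwx, x→w; joined: w xwx w xwx w xwx w xwx w xwx w.

wxwxwxwxwxwxwxwxwxwxw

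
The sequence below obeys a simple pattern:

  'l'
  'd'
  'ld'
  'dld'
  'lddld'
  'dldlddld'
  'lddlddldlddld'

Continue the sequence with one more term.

dldlddldlddlddldlddld

From term 3 onward, concatenate the second-to-last term with the last: l·d = ld, d·ld = dld, …
Continuing: dldlddld · lddlddldlddld gives term 8.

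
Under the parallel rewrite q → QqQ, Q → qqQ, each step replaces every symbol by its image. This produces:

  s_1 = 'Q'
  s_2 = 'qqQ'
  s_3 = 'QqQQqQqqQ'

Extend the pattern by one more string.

qqQQqQqqQqqQQqQqqQQqQQqQqqQ

Expanding QqQQqQqqQ: Q→qqQ, q→QqQ, Q→qqQ, Q→qqQ, q→QqQ, Q→qqQ, q→QqQ, q→QqQ, Q→qqQ. Concatenated: qqQ QqQ qqQ qqQ QqQ qqQ QqQ QqQ qqQ.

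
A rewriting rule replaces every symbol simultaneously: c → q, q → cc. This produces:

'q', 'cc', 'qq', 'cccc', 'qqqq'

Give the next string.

Rewriting each symbol of qqqq: q→cc, q→cc, q→cc, q→cc, which concatenates to cc cc cc cc.

cccccccc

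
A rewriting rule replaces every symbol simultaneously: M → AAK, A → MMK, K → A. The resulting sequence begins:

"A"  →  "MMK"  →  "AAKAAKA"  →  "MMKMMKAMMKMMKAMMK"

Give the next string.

AAKAAKAAAKAAKAMMKAAKAAKAAAKAAKAMMKAAKAAKA

φ(MMKMMKAMMKMMKAMMK) expands symbol-by-symbol to AAK AAK A AAK AAK A MMK AAK AAK A AAK AAK A MMK AAK AAK A; joining the 17 pieces gives the next term.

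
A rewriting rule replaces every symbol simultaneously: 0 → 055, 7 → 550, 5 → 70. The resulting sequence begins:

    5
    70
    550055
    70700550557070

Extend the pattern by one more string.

55005555005505570700557070550055550055

Applying the rule to each of the 14 symbols of 70700550557070 gives the pieces 550 055 550 055 055 70 70 055 70 70 550 055 550 055, which concatenate to the answer.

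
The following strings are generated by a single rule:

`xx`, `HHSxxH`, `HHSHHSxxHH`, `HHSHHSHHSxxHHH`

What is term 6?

Every step adds HHS to the front and H to the end of the previous string.
From HHSHHSHHSxxHHH, 2 further steps: HHSHHSHHSxxHHH → HHSHHSHHSHHSxxHHHH → (answer).

HHSHHSHHSHHSHHSxxHHHHH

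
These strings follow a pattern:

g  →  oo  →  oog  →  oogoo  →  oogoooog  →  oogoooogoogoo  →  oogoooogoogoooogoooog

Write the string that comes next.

This is a Fibonacci-style word recurrence s(k) = s(k−1)·s(k−2): e.g. oo·g = oog.
Continuing: oogoooogoogoooogoooog · oogoooogoogoo gives term 8.

oogoooogoogoooogoooogoogoooogoogoo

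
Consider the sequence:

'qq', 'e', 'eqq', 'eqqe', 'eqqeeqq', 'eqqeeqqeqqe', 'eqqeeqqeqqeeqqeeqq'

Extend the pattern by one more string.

eqqeeqqeqqeeqqeeqqeqqeeqqeqqe

This is a Fibonacci-style word recurrence s(k) = s(k−1)·s(k−2): e.g. e·qq = eqq.
Continuing: eqqeeqqeqqeeqqeeqq · eqqeeqqeqqe gives term 8.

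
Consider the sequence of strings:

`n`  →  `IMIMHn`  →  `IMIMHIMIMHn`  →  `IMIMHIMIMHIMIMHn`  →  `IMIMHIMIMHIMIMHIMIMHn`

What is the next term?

Each term is the previous one with IMIMH prepended.
Applying this once more to IMIMHIMIMHIMIMHIMIMHn:

IMIMHIMIMHIMIMHIMIMHIMIMHn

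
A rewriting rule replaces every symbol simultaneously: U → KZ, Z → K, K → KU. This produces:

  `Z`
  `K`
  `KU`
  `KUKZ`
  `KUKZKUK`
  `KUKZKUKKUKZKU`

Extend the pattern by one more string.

Replace each of the 13 characters of KUKZKUKKUKZKU in place — KU KZ KU K KU KZ KU KU KZ KU K KU KZ — and concatenate.

KUKZKUKKUKZKUKUKZKUKKUKZ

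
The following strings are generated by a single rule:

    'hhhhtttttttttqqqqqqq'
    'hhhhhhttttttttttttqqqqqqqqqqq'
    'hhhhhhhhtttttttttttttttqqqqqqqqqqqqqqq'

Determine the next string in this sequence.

hhhhhhhhhhttttttttttttttttttqqqqqqqqqqqqqqqqqqq

Reading off run lengths: h runs 4, 6, 8; t runs 9, 12, 15; q runs 7, 11, 15 — each is linear in n, where the shown terms are n = 2, 3, 4.
Setting n = 5 gives 10, 18, 19 characters in each block.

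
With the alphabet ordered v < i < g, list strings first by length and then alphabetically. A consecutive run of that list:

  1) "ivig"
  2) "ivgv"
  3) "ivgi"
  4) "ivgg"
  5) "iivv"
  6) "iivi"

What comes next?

iivg

Treat iivi as a base-3 numeral over the given alphabet and add one, carrying through any trailing g's.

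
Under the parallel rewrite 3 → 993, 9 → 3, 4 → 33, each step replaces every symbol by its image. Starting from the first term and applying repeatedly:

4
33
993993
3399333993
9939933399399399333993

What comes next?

Applying the rule to each of the 22 symbols of 9939933399399399333993 gives the pieces 3 3 993 3 3 993 993 993 3 3 993 3 3 993 3 3 993 993 993 3 3 993, which concatenate to the answer.

339933399399399333993339933399399399333993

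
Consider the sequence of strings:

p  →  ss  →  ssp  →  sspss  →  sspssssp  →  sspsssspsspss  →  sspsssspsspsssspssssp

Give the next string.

sspsssspsspsssspsssspsspsssspsspss

From term 3 onward, concatenate the last term with the second-to-last: ss·p = ssp, ssp·ss = sspss, …
The next term joins sspsssspsspsssspssssp and sspsssspsspss.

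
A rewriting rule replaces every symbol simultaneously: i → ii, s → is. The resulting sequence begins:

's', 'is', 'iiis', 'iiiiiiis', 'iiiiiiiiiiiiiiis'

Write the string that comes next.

iiiiiiiiiiiiiiiiiiiiiiiiiiiiiiis

φ(iiiiiiiiiiiiiiis) expands symbol-by-symbol to ii ii ii ii ii ii ii ii ii ii ii ii ii ii ii is; joining the 16 pieces gives the next term.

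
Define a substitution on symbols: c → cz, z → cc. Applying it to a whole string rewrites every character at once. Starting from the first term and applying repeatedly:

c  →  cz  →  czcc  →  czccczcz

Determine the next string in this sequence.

czccczczczccczcc

Rewriting each symbol of czccczcz: c→cz, z→cc, c→cz, c→cz, c→cz, z→cc, c→cz, z→cc, which concatenates to cz cc cz cz cz cc cz cc.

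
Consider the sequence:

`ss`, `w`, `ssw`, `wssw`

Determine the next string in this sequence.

sswwssw

This is a Fibonacci-style word recurrence s(k) = s(k−2)·s(k−1): e.g. ss·w = ssw.
So term 5 is ssw·wssw.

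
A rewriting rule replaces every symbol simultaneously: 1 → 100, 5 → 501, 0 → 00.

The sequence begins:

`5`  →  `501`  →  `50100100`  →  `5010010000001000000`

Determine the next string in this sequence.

Rewriting the 19 symbols of 5010010000001000000 one by one yields 501 00 100 00 00 100 00 00 00 00 00 00 100 00 00 00 00 00 00; concatenated:

501001000000100000000000000100000000000000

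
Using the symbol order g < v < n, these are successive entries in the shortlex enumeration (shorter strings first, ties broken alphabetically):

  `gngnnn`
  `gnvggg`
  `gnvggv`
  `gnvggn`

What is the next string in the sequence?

gnvgvg

Treat gnvggn as a base-3 numeral over the given alphabet and add one, carrying through any trailing n's.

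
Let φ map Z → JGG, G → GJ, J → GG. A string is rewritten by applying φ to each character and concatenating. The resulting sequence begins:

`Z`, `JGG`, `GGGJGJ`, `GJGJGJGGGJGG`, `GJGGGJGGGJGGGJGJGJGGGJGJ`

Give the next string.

GJGGGJGJGJGGGJGJGJGGGJGJGJGGGJGGGJGGGJGJGJGGGJGG

Replace each of the 24 characters of GJGGGJGGGJGGGJGJGJGGGJGJ in place — GJ GG GJ GJ GJ GG GJ GJ GJ GG GJ GJ GJ GG GJ GG GJ GG GJ GJ GJ GG GJ GG — and concatenate.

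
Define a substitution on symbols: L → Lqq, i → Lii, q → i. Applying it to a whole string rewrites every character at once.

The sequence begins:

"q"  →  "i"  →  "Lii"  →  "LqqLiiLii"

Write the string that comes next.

Expanding LqqLiiLii: L→Lqq, q→i, q→i, L→Lqq, i→Lii, i→Lii, L→Lqq, i→Lii, i→Lii. Concatenated: Lqq i i Lqq Lii Lii Lqq Lii Lii.

LqqiiLqqLiiLiiLqqLiiLii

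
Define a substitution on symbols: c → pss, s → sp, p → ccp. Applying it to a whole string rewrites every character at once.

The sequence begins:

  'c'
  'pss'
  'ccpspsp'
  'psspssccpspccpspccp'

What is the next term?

ccpspspccpspsppsspssccpspccppsspssccpspccppsspssccp

Replace each of the 19 characters of psspssccpspccpspccp in place — ccp sp sp ccp sp sp pss pss ccp sp ccp pss pss ccp sp ccp pss pss ccp — and concatenate.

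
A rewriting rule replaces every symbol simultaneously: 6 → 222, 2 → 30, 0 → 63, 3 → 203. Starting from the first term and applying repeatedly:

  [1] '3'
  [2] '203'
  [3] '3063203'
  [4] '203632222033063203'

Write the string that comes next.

30632032222033030303063203203632222033063203

φ(203632222033063203) expands symbol-by-symbol to 30 63 203 222 203 30 30 30 30 63 203 203 63 222 203 30 63 203; joining the 18 pieces gives the next term.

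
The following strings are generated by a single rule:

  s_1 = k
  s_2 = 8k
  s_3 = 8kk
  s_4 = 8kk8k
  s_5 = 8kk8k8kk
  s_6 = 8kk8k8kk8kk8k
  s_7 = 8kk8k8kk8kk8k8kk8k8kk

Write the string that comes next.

Each term (from the third on) is the previous term followed by the one before it: term 3 = 8k·k = 8kk.
Continuing: 8kk8k8kk8kk8k8kk8k8kk · 8kk8k8kk8kk8k gives term 8.

8kk8k8kk8kk8k8kk8k8kk8kk8k8kk8kk8k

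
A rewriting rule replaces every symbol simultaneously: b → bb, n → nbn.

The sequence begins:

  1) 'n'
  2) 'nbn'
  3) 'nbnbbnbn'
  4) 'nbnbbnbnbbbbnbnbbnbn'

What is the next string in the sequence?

φ(nbnbbnbnbbbbnbnbbnbn) expands symbol-by-symbol to nbn bb nbn bb bb nbn bb nbn bb bb bb bb nbn bb nbn bb bb nbn bb nbn; joining the 20 pieces gives the next term.

nbnbbnbnbbbbnbnbbnbnbbbbbbbbnbnbbnbnbbbbnbnbbnbn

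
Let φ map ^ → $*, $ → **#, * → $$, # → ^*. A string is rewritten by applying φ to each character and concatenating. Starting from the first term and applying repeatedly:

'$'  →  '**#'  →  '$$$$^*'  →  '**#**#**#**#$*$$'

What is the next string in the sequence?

Applying the rule to each of the 16 symbols of **#**#**#**#$*$$ gives the pieces $$ $$ ^* $$ $$ ^* $$ $$ ^* $$ $$ ^* **# $$ **# **#, which concatenate to the answer.

$$$$^*$$$$^*$$$$^*$$$$^***#$$**#**#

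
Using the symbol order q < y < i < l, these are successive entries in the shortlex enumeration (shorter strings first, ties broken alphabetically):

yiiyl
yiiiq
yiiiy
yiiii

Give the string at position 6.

yiilq

Stepping forward 2 times from yiiii: yiiii → yiiil, then the target.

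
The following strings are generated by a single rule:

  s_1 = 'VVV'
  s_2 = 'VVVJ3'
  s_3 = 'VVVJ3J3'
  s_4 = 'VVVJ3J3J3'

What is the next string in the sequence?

The strings grow by a fixed suffix J3 each time.
One more step from VVVJ3J3J3 gives the answer.

VVVJ3J3J3J3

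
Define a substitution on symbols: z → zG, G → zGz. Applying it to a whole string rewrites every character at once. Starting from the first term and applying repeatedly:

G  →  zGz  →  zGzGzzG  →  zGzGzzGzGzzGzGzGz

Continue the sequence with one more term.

zGzGzzGzGzzGzGzGzzGzGzzGzGzGzzGzGzzGzGzzG

Replace each of the 17 characters of zGzGzzGzGzzGzGzGz in place — zG zGz zG zGz zG zG zGz zG zGz zG zG zGz zG zGz zG zGz zG — and concatenate.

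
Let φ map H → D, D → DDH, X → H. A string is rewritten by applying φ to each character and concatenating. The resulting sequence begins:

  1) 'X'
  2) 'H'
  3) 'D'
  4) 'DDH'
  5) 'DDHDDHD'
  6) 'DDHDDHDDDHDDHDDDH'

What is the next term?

Rewriting the 17 symbols of DDHDDHDDDHDDHDDDH one by one yields DDH DDH D DDH DDH D DDH DDH DDH D DDH DDH D DDH DDH DDH D; concatenated:

DDHDDHDDDHDDHDDDHDDHDDHDDDHDDHDDDHDDHDDHD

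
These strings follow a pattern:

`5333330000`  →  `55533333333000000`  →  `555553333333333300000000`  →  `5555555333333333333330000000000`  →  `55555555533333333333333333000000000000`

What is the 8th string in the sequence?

The n-th term is 2n-1 5's then 3n+2 3's then 2n+2 0's (n = 1, 2, …).
At n = 8 the blocks have lengths 15, 26, 18.

55555555555555533333333333333333333333333000000000000000000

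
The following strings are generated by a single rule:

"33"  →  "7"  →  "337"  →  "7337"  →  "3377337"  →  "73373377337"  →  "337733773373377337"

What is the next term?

73373377337337733773373377337

This is a Fibonacci-style word recurrence s(k) = s(k−2)·s(k−1): e.g. 33·7 = 337.
The next term joins 73373377337 and 337733773373377337.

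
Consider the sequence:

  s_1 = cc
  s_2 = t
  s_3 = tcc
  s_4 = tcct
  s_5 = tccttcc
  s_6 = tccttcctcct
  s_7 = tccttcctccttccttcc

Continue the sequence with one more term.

This is a Fibonacci-style word recurrence s(k) = s(k−1)·s(k−2): e.g. t·cc = tcc.
Continuing: tccttcctccttccttcc · tccttcctcct gives term 8.

tccttcctccttccttcctccttcctcct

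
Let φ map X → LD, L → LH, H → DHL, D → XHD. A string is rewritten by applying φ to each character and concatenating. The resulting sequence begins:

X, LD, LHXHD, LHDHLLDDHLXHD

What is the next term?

Applying the rule to each of the 13 symbols of LHDHLLDDHLXHD gives the pieces LH DHL XHD DHL LH LH XHD XHD DHL LH LD DHL XHD, which concatenate to the answer.

LHDHLXHDDHLLHLHXHDXHDDHLLHLDDHLXHD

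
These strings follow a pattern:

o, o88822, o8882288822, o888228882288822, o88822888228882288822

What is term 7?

o888228882288822888228882288822

Every step adds 88822 to the end: s(k+1) = s(k)·88822.
From o88822888228882288822, 2 further steps: o88822888228882288822 → o8882288822888228882288822 → (answer).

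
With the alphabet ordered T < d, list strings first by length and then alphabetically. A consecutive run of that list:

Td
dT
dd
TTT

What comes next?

TTd

Find the rightmost character of TTT below d, bump it to the next letter, and reset everything to its right to T.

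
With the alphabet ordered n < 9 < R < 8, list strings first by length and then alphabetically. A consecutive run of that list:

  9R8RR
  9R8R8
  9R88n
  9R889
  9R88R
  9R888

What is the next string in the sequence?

98nnn

The successor of 9R888 increments the rightmost position that isn't already 8 and resets every position after it to n.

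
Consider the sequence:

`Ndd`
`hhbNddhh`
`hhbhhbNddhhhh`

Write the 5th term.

Every step adds hhb to the front and hh to the end of the previous string.
From hhbhhbNddhhhh, 2 further steps: hhbhhbNddhhhh → hhbhhbhhbNddhhhhhh → (answer).

hhbhhbhhbhhbNddhhhhhhhh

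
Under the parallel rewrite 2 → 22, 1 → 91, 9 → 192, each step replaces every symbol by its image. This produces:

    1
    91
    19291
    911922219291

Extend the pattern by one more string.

Rewriting each symbol of 911922219291: 9→192, 1→91, 1→91, 9→192, 2→22, 2→22, 2→22, 1→91, 9→192, 2→22, 9→192, 1→91, which concatenates to 192 91 91 192 22 22 22 91 192 22 192 91.

1929191192222222911922219291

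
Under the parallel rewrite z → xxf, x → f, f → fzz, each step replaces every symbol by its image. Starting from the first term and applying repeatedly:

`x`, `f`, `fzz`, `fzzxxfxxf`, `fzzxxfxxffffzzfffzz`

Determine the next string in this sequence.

Rewriting the 19 symbols of fzzxxfxxffffzzfffzz one by one yields fzz xxf xxf f f fzz f f fzz fzz fzz fzz xxf xxf fzz fzz fzz xxf xxf; concatenated:

fzzxxfxxffffzzfffzzfzzfzzfzzxxfxxffzzfzzfzzxxfxxf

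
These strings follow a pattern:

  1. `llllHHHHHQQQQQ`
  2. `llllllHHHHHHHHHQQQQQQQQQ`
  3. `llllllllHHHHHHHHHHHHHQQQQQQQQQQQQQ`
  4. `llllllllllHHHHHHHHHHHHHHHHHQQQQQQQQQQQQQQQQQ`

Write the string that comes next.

llllllllllllHHHHHHHHHHHHHHHHHHHHHQQQQQQQQQQQQQQQQQQQQQ

Each string has the form l^{2n+2} H^{4n+1} Q^{4n+1} (n = 1, 2, …).
Setting n = 5 gives 12, 21, 21 characters in each block.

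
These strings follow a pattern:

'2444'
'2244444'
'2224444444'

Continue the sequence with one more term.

Each string has the form 2^{n} 4^{2n+1} (n = 1, 2, …).
Setting n = 4 gives 4, 9 characters in each block.

2222444444444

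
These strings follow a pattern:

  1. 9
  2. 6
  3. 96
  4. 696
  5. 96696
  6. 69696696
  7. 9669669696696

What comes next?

696966969669669696696

This is a Fibonacci-style word recurrence s(k) = s(k−2)·s(k−1): e.g. 9·6 = 96.
So term 8 is 69696696·9669669696696.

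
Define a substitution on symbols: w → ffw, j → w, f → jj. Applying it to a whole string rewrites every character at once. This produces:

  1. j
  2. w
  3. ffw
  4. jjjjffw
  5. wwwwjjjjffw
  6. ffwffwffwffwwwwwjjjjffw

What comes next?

Rewriting the 23 symbols of ffwffwffwffwwwwwjjjjffw one by one yields jj jj ffw jj jj ffw jj jj ffw jj jj ffw ffw ffw ffw ffw w w w w jj jj ffw; concatenated:

jjjjffwjjjjffwjjjjffwjjjjffwffwffwffwffwwwwwjjjjffw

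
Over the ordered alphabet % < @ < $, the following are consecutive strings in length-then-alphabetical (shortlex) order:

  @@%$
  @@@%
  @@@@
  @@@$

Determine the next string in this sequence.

@@$%

Find the rightmost character of @@@$ below $, bump it to the next letter, and reset everything to its right to %.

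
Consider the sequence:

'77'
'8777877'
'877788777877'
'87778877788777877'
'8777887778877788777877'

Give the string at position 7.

87778877788777887778877788777877

The strings grow by a fixed prefix 87778 each time.
From 8777887778877788777877, 2 further steps: 8777887778877788777877 → 877788777887778877788777877 → (answer).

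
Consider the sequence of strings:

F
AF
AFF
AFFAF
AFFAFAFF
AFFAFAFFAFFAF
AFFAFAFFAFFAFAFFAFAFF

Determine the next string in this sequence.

Each term (from the third on) is the previous term followed by the one before it: term 3 = AF·F = AFF.
Continuing: AFFAFAFFAFFAFAFFAFAFF · AFFAFAFFAFFAF gives term 8.

AFFAFAFFAFFAFAFFAFAFFAFFAFAFFAFFAF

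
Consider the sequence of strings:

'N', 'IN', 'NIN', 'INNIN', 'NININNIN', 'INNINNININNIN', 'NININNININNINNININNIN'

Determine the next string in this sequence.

INNINNININNINNININNININNINNININNIN

Each term (from the third on) is the two preceding terms concatenated in order: term 3 = N·IN = NIN.
Continuing: INNINNININNIN · NININNININNINNININNIN gives term 8.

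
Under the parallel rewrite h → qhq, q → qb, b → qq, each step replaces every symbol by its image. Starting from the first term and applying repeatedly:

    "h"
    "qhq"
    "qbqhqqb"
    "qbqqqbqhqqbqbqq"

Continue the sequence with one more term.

Applying the rule to each of the 15 symbols of qbqqqbqhqqbqbqq gives the pieces qb qq qb qb qb qq qb qhq qb qb qq qb qq qb qb, which concatenate to the answer.

qbqqqbqbqbqqqbqhqqbqbqqqbqqqbqb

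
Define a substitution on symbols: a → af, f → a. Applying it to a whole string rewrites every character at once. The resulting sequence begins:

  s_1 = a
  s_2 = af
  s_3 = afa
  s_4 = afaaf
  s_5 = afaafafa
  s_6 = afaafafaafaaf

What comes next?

Rewriting the 13 symbols of afaafafaafaaf one by one yields af a af af a af a af af a af af a; concatenated:

afaafafaafaafafaafafa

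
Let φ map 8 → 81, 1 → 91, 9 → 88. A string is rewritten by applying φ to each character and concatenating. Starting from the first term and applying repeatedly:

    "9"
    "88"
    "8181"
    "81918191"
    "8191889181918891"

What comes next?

Rewriting the 16 symbols of 8191889181918891 one by one yields 81 91 88 91 81 81 88 91 81 91 88 91 81 81 88 91; concatenated:

81918891818188918191889181818891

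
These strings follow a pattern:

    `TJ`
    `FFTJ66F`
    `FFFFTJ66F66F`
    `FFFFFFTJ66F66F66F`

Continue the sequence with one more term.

s(k+1) = FF·s(k)·66F, so each term gains FF as a prefix and 66F as a suffix.
So the next term is FF·FFFFFFTJ66F66F66F·66F.

FFFFFFFFTJ66F66F66F66F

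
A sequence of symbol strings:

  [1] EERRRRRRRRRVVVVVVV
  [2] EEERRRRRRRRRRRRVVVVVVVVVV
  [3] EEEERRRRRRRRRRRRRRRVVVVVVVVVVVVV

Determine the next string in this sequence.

Each string has the form E^{n-1} R^{3n} V^{3n-2}, where the shown terms are n = 3, 4, 5.
At n = 6 the blocks have lengths 5, 18, 16.

EEEEERRRRRRRRRRRRRRRRRRVVVVVVVVVVVVVVVV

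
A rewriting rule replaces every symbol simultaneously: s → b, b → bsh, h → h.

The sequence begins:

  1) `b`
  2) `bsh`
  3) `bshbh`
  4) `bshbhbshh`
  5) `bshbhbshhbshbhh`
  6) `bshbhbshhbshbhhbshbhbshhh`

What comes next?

bshbhbshhbshbhhbshbhbshhhbshbhbshhbshbhhh

Replace each of the 25 characters of bshbhbshhbshbhhbshbhbshhh in place — bsh b h bsh h bsh b h h bsh b h bsh h h bsh b h bsh h bsh b h h h — and concatenate.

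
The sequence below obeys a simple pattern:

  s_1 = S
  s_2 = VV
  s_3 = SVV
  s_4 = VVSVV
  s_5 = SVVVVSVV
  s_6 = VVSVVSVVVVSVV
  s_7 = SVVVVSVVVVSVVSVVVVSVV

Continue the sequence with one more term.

Each term (from the third on) is the two preceding terms concatenated in order: term 3 = S·VV = SVV.
So term 8 is VVSVVSVVVVSVV·SVVVVSVVVVSVVSVVVVSVV.

VVSVVSVVVVSVVSVVVVSVVVVSVVSVVVVSVV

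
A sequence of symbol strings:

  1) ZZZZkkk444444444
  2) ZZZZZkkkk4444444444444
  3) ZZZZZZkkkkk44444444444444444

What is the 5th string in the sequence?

ZZZZZZZZkkkkkkk4444444444444444444444444

Each string has the form Z^{n+2} k^{n+1} 4^{4n+1}, where the shown terms are n = 2, 3, 4.
At n = 6 the blocks have lengths 8, 7, 25.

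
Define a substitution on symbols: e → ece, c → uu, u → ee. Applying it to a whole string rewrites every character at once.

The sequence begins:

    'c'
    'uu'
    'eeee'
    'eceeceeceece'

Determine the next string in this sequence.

Rewriting each symbol of eceeceeceece: e→ece, c→uu, e→ece, e→ece, c→uu, e→ece, e→ece, c→uu, e→ece, e→ece, c→uu, e→ece, which concatenates to ece uu ece ece uu ece ece uu ece ece uu ece.

eceuueceeceuueceeceuueceeceuuece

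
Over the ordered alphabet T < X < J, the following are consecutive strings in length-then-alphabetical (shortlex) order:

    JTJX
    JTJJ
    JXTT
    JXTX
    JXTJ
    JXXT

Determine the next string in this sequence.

Find the rightmost character of JXXT below J, bump it to the next letter, and reset everything to its right to T.

JXXX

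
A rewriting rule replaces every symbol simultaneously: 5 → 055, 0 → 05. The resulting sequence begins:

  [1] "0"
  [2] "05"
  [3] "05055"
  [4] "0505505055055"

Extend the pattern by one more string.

Replace each of the 13 characters of 0505505055055 in place — 05 055 05 055 055 05 055 05 055 055 05 055 055 — and concatenate.

0505505055055050550505505505055055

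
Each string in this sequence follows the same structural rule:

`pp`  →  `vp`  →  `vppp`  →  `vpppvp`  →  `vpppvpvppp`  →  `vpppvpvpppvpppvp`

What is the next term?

This is a Fibonacci-style word recurrence s(k) = s(k−1)·s(k−2): e.g. vp·pp = vppp.
The next term joins vpppvpvpppvpppvp and vpppvpvppp.

vpppvpvpppvpppvpvpppvpvppp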